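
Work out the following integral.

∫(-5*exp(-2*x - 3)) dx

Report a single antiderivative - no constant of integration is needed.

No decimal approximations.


Answer: 5*exp(-2*x - 3)/2.


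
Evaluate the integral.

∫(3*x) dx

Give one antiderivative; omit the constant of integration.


Answer: 3*x**2/2.


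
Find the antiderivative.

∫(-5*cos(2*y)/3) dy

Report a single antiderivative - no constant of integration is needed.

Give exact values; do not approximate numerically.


Answer: -5*sin(2*y)/6.


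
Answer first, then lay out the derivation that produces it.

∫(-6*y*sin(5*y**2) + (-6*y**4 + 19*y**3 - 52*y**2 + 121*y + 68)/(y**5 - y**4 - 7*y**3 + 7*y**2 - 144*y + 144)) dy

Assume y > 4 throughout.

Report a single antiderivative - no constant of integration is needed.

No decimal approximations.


The answer is -log(y - 4) - log(y - 1) - 4*log(y + 4) + 3*cos(5*y**2)/5 + 2*atan(y/3)/3.
Step 1. Rewrite: now ∫(-6*y*sin(5*y**2)) dy + ∫((-6*y**4 + 19*y**3 - 52*y**2 + 121*y + 68)/(y**5 - y**4 - 7*y**3 + 7*y**2 - 144*y + 144)) dy.
Step 2. Decompose ∫((-6*y**4 + 19*y**3 - 52*y**2 + 121*y + 68)/(y**5 - y**4 - 7*y**3 + 7*y**2 - 144*y + 144)) dy by partial fractions, (-6*y**4 + 19*y**3 - 52*y**2 + 121*y + 68)/(y**5 - y**4 - 7*y**3 + 7*y**2 - 144*y + 144) = 2/(y**2 + 9) - 4/(y + 4) - 1/(y - 1) - 1/(y - 4): now ∫(-6*y*sin(5*y**2)) dy + ∫(-1/(y - 4)) dy + ∫(-1/(y - 1)) dy + ∫(-4/(y + 4)) dy + ∫(2/(y**2 + 9)) dy.
Step 3. Evaluate the standard form [assuming y > 4]: now -log(y - 4) + ∫(-6*y*sin(5*y**2)) dy + ∫(-1/(y - 1)) dy + ∫(-4/(y + 4)) dy + ∫(2/(y**2 + 9)) dy.
Step 4. Evaluate the standard form [assuming y > -4]: now -log(y - 4) - 4*log(y + 4) + ∫(-6*y*sin(5*y**2)) dy + ∫(-1/(y - 1)) dy + ∫(2/(y**2 + 9)) dy.
Step 5. Evaluate the standard form [assuming y > 1]: now -log(y - 4) - log(y - 1) - 4*log(y + 4) + ∫(-6*y*sin(5*y**2)) dy + ∫(2/(y**2 + 9)) dy.
Step 6. Evaluate the standard form: now -log(y - 4) - log(y - 1) - 4*log(y + 4) + 2*atan(y/3)/3 + ∫(-6*y*sin(5*y**2)) dy.
Step 7. Substitute u = y**2, turning ∫(-6*y*sin(5*y**2)) dy into ∫(-3*sin(5*u)) du: now -log(y - 4) - log(y - 1) - 4*log(y + 4) + 2*atan(y/3)/3 + ∫(-3*sin(5*u)) du.
Step 8. Evaluate the standard form: now -log(y - 4) - log(y - 1) - 4*log(y + 4) + 3*cos(5*u)/5 + 2*atan(y/3)/3.
Step 9. Substitute back u = y**2: now -log(y - 4) - log(y - 1) - 4*log(y + 4) + 3*cos(5*y**2)/5 + 2*atan(y/3)/3.
Answer: -log(y - 4) - log(y - 1) - 4*log(y + 4) + 3*cos(5*y**2)/5 + 2*atan(y/3)/3.


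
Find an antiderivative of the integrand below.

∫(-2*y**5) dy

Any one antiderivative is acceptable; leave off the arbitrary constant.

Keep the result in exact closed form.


Answer: -y**6/3.


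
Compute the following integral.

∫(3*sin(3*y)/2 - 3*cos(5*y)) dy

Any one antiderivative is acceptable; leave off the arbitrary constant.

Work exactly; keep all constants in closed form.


Answer: -3*sin(5*y)/5 - cos(3*y)/2.


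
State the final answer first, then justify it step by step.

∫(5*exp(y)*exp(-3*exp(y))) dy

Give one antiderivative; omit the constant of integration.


The answer is -5*exp(-3*exp(y))/3.
Step 1. Substitute u = exp(y), turning ∫(5*exp(y)*exp(-3*exp(y))) dy into ∫(5*exp(-3*u)) du: now ∫(5*exp(-3*u)) du.
Step 2. Evaluate the standard form: now -5*exp(-3*u)/3.
Step 3. Substitute back u = exp(y): now -5*exp(-3*exp(y))/3.
Answer: -5*exp(-3*exp(y))/3.


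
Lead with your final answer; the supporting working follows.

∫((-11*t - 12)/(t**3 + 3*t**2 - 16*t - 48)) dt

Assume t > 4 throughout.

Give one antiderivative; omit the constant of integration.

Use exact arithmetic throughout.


The answer is -log(t - 4) - 3*log(t + 3) + 4*log(t + 4).
Step 1. Decompose ∫((-11*t - 12)/(t**3 + 3*t**2 - 16*t - 48)) dt by partial fractions, (-11*t - 12)/(t**3 + 3*t**2 - 16*t - 48) = 4/(t + 4) - 3/(t + 3) - 1/(t - 4): now ∫(-1/(t - 4)) dt + ∫(-3/(t + 3)) dt + ∫(4/(t + 4)) dt.
Step 2. Evaluate the standard form [assuming t > 4]: now -log(t - 4) + ∫(-3/(t + 3)) dt + ∫(4/(t + 4)) dt.
Step 3. Evaluate the standard form [assuming t > -4]: now -log(t - 4) + 4*log(t + 4) + ∫(-3/(t + 3)) dt.
Step 4. Evaluate the standard form [assuming t > -3]: now -log(t - 4) - 3*log(t + 3) + 4*log(t + 4).
Answer: -log(t - 4) - 3*log(t + 3) + 4*log(t + 4).


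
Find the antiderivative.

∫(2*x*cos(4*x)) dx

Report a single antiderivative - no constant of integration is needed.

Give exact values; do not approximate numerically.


Answer: x*sin(4*x)/2 + cos(4*x)/8.


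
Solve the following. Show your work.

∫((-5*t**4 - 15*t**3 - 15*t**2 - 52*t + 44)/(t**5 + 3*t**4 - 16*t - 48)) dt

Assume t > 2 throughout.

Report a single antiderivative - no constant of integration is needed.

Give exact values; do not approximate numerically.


Step 1. Decompose ∫((-5*t**4 - 15*t**3 - 15*t**2 - 52*t + 44)/(t**5 + 3*t**4 - 16*t - 48)) dt by partial fractions, (-5*t**4 - 15*t**3 - 15*t**2 - 52*t + 44)/(t**5 + 3*t**4 - 16*t - 48) = -1/(t**2 + 4) + 1/(t + 3) - 4/(t + 2) - 2/(t - 2): now ∫(-2/(t - 2)) dt + ∫(-4/(t + 2)) dt + ∫(1/(t + 3)) dt + ∫(-1/(t**2 + 4)) dt.
Step 2. Evaluate the standard form [assuming t > 2]: now -2*log(t - 2) + ∫(-4/(t + 2)) dt + ∫(1/(t + 3)) dt + ∫(-1/(t**2 + 4)) dt.
Step 3. Evaluate the standard form [assuming t > -2]: now -2*log(t - 2) - 4*log(t + 2) + ∫(1/(t + 3)) dt + ∫(-1/(t**2 + 4)) dt.
Step 4. Evaluate the standard form [assuming t > -3]: now -2*log(t - 2) - 4*log(t + 2) + log(t + 3) + ∫(-1/(t**2 + 4)) dt.
Step 5. Evaluate the standard form: now -2*log(t - 2) - 4*log(t + 2) + log(t + 3) - atan(t/2)/2.
Answer: -2*log(t - 2) - 4*log(t + 2) + log(t + 3) - atan(t/2)/2.


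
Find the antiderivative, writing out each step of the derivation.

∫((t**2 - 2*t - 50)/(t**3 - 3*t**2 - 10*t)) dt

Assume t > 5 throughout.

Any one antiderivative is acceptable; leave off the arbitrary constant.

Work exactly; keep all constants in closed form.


Step 1. Decompose ∫((t**2 - 2*t - 50)/(t**3 - 3*t**2 - 10*t)) dt by partial fractions, (t**2 - 2*t - 50)/(t**3 - 3*t**2 - 10*t) = -3/(t + 2) - 1/(t - 5) + 5/t: now ∫(5/t) dt + ∫(-1/(t - 5)) dt + ∫(-3/(t + 2)) dt.
Step 2. Evaluate the standard form [assuming t > 5]: now -log(t - 5) + ∫(5/t) dt + ∫(-3/(t + 2)) dt.
Step 3. Evaluate the standard form [assuming t > 0]: now 5*log(t) - log(t - 5) + ∫(-3/(t + 2)) dt.
Step 4. Evaluate the standard form [assuming t > -2]: now 5*log(t) - log(t - 5) - 3*log(t + 2).
Answer: 5*log(t) - log(t - 5) - 3*log(t + 2).


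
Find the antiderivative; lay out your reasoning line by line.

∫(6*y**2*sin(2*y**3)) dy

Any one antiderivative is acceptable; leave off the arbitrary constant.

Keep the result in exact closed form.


Step 1. Substitute u = y**3, turning ∫(6*y**2*sin(2*y**3)) dy into ∫(2*sin(2*u)) du: now ∫(2*sin(2*u)) du.
Step 2. Evaluate the standard form: now -cos(2*u).
Step 3. Substitute back u = y**3: now -cos(2*y**3).
Answer: -cos(2*y**3).


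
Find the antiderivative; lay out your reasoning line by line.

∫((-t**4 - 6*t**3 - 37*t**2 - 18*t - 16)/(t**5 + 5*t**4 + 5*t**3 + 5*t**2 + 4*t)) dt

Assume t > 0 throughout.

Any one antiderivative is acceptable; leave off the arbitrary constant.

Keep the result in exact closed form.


Step 1. Decompose ∫((-t**4 - 6*t**3 - 37*t**2 - 18*t - 16)/(t**5 + 5*t**4 + 5*t**3 + 5*t**2 + 4*t)) dt by partial fractions, (-t**4 - 6*t**3 - 37*t**2 - 18*t - 16)/(t**5 + 5*t**4 + 5*t**3 + 5*t**2 + 4*t) = -4/(t**2 + 1) - 2/(t + 4) + 5/(t + 1) - 4/t: now ∫(-4/t) dt + ∫(5/(t + 1)) dt + ∫(-2/(t + 4)) dt + ∫(-4/(t**2 + 1)) dt.
Step 2. Evaluate the standard form [assuming t > -1]: now 5*log(t + 1) + ∫(-4/t) dt + ∫(-2/(t + 4)) dt + ∫(-4/(t**2 + 1)) dt.
Step 3. Evaluate the standard form [assuming t > -4]: now 5*log(t + 1) - 2*log(t + 4) + ∫(-4/t) dt + ∫(-4/(t**2 + 1)) dt.
Step 4. Evaluate the standard form [assuming t > 0]: now -4*log(t) + 5*log(t + 1) - 2*log(t + 4) + ∫(-4/(t**2 + 1)) dt.
Step 5. Evaluate the standard form: now -4*log(t) + 5*log(t + 1) - 2*log(t + 4) - 4*atan(t).
Answer: -4*log(t) + 5*log(t + 1) - 2*log(t + 4) - 4*atan(t).


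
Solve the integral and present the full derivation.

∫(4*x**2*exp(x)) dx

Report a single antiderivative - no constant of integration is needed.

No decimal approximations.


Step 1. Integrate ∫(4*x**2*exp(x)) dx by parts with u = x**2, dv = (4*exp(x)) dx, so v = 4*exp(x): now 4*x**2*exp(x) + ∫(-8*x*exp(x)) dx.
Step 2. Integrate ∫(-8*x*exp(x)) dx by parts with u = x, dv = (-8*exp(x)) dx, so v = -8*exp(x): now 4*x**2*exp(x) - 8*x*exp(x) + ∫(8*exp(x)) dx.
Step 3. Evaluate the standard form: now 4*x**2*exp(x) - 8*x*exp(x) + 8*exp(x).
Answer: 4*x**2*exp(x) - 8*x*exp(x) + 8*exp(x).


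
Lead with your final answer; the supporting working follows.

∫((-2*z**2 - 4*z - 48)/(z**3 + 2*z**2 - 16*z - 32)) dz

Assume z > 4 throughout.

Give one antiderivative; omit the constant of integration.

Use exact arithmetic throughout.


The answer is -2*log(z - 4) + 4*log(z + 2) - 4*log(z + 4).
Step 1. Decompose ∫((-2*z**2 - 4*z - 48)/(z**3 + 2*z**2 - 16*z - 32)) dz by partial fractions, (-2*z**2 - 4*z - 48)/(z**3 + 2*z**2 - 16*z - 32) = -4/(z + 4) + 4/(z + 2) - 2/(z - 4): now ∫(-2/(z - 4)) dz + ∫(4/(z + 2)) dz + ∫(-4/(z + 4)) dz.
Step 2. Evaluate the standard form [assuming z > -4]: now -4*log(z + 4) + ∫(-2/(z - 4)) dz + ∫(4/(z + 2)) dz.
Step 3. Evaluate the standard form [assuming z > 4]: now -2*log(z - 4) - 4*log(z + 4) + ∫(4/(z + 2)) dz.
Step 4. Evaluate the standard form [assuming z > -2]: now -2*log(z - 4) + 4*log(z + 2) - 4*log(z + 4).
Answer: -2*log(z - 4) + 4*log(z + 2) - 4*log(z + 4).


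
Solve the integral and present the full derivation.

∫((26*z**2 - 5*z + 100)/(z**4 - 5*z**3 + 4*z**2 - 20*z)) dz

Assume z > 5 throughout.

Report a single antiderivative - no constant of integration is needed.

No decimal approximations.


Step 1. Decompose ∫((26*z**2 - 5*z + 100)/(z**4 - 5*z**3 + 4*z**2 - 20*z)) dz by partial fractions, (26*z**2 - 5*z + 100)/(z**4 - 5*z**3 + 4*z**2 - 20*z) = 1/(z**2 + 4) + 5/(z - 5) - 5/z: now ∫(-5/z) dz + ∫(5/(z - 5)) dz + ∫(1/(z**2 + 4)) dz.
Step 2. Evaluate the standard form [assuming z > 0]: now -5*log(z) + ∫(5/(z - 5)) dz + ∫(1/(z**2 + 4)) dz.
Step 3. Evaluate the standard form [assuming z > 5]: now -5*log(z) + 5*log(z - 5) + ∫(1/(z**2 + 4)) dz.
Step 4. Evaluate the standard form: now -5*log(z) + 5*log(z - 5) + atan(z/2)/2.
Answer: -5*log(z) + 5*log(z - 5) + atan(z/2)/2.


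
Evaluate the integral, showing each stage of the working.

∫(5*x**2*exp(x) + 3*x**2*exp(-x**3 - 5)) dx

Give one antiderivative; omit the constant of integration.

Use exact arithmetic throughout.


Step 1. Rewrite: now ∫(5*x**2*exp(x)) dx + ∫(3*x**2*exp(-x**3 - 5)) dx.
Step 2. Integrate ∫(5*x**2*exp(x)) dx by parts with u = x**2, dv = (5*exp(x)) dx, so v = 5*exp(x): now 5*x**2*exp(x) + ∫(-10*x*exp(x)) dx + ∫(3*x**2*exp(-x**3 - 5)) dx.
Step 3. Integrate ∫(-10*x*exp(x)) dx by parts with u = x, dv = (-10*exp(x)) dx, so v = -10*exp(x): now 5*x**2*exp(x) - 10*x*exp(x) + ∫(3*x**2*exp(-x**3 - 5)) dx + ∫(10*exp(x)) dx.
Step 4. Evaluate the standard form: now 5*x**2*exp(x) - 10*x*exp(x) + 10*exp(x) + ∫(3*x**2*exp(-x**3 - 5)) dx.
Step 5. Substitute u = x**3 + 5, turning ∫(3*x**2*exp(-x**3 - 5)) dx into ∫(exp(-u)) du: now 5*x**2*exp(x) - 10*x*exp(x) + 10*exp(x) + ∫(exp(-u)) du.
Step 6. Evaluate the standard form: now 5*x**2*exp(x) - 10*x*exp(x) + 10*exp(x) - exp(-u).
Step 7. Substitute back u = x**3 + 5: now 5*x**2*exp(x) - 10*x*exp(x) + 10*exp(x) - exp(-x**3 - 5).
Answer: 5*x**2*exp(x) - 10*x*exp(x) + 10*exp(x) - exp(-x**3 - 5).


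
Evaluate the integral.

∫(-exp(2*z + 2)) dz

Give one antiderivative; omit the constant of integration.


Answer: -exp(2*z + 2)/2.


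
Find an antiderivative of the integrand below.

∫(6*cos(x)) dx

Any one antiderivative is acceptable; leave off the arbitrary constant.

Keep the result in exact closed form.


Answer: 6*sin(x).


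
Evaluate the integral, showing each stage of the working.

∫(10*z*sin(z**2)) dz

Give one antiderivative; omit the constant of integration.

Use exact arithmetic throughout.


Step 1. Substitute u = z**2, turning ∫(10*z*sin(z**2)) dz into ∫(5*sin(u)) du: now ∫(5*sin(u)) du.
Step 2. Evaluate the standard form: now -5*cos(u).
Step 3. Substitute back u = z**2: now -5*cos(z**2).
Answer: -5*cos(z**2).


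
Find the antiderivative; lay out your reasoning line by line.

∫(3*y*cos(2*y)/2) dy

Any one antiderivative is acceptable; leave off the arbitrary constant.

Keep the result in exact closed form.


Step 1. Integrate ∫(3*y*cos(2*y)/2) dy by parts with u = y, dv = (3*cos(2*y)/2) dy, so v = 3*sin(2*y)/4: now 3*y*sin(2*y)/4 + ∫(-3*sin(2*y)/4) dy.
Step 2. Evaluate the standard form: now 3*y*sin(2*y)/4 + 3*cos(2*y)/8.
Answer: 3*y*sin(2*y)/4 + 3*cos(2*y)/8.


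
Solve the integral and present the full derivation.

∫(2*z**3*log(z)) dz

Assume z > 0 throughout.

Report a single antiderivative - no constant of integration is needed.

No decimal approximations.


Step 1. Integrate ∫(2*z**3*log(z)) dz by parts with u = log(z), dv = (2*z**3) dz, so v = z**4/2 [assuming z > 0]: now z**4*log(z)/2 + ∫(-z**3/2) dz.
Step 2. Evaluate the standard form: now z**4*log(z)/2 - z**4/8.
Answer: z**4*log(z)/2 - z**4/8.


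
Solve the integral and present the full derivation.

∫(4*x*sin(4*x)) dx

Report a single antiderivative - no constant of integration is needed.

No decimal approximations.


Step 1. Integrate ∫(4*x*sin(4*x)) dx by parts with u = x, dv = (4*sin(4*x)) dx, so v = -cos(4*x): now -x*cos(4*x) + ∫(cos(4*x)) dx.
Step 2. Evaluate the standard form: now -x*cos(4*x) + sin(4*x)/4.
Answer: -x*cos(4*x) + sin(4*x)/4.


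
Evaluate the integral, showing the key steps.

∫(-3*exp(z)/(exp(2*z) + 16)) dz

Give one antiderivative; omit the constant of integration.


Step 1. Substitute u = exp(z), turning ∫(-3*exp(z)/(exp(2*z) + 16)) dz into ∫(-3/(u**2 + 16)) du: now ∫(-3/(u**2 + 16)) du.
Step 2. Evaluate the standard form: now -3*atan(u/4)/4.
Step 3. Substitute back u = exp(z): now -3*atan(exp(z)/4)/4.
Answer: -3*atan(exp(z)/4)/4.


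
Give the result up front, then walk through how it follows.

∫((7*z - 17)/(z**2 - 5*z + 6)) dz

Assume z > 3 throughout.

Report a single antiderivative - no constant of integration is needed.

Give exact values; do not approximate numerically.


The answer is 4*log(z - 3) + 3*log(z - 2).
Step 1. Decompose ∫((7*z - 17)/(z**2 - 5*z + 6)) dz by partial fractions, (7*z - 17)/(z**2 - 5*z + 6) = 3/(z - 2) + 4/(z - 3): now ∫(4/(z - 3)) dz + ∫(3/(z - 2)) dz.
Step 2. Evaluate the standard form [assuming z > 3]: now 4*log(z - 3) + ∫(3/(z - 2)) dz.
Step 3. Evaluate the standard form [assuming z > 2]: now 4*log(z - 3) + 3*log(z - 2).
Answer: 4*log(z - 3) + 3*log(z - 2).


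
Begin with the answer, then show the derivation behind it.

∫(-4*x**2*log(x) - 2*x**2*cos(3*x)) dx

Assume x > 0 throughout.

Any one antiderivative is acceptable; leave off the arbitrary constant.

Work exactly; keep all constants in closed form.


The answer is -4*x**3*log(x)/3 + 4*x**3/9 - 2*x**2*sin(3*x)/3 - 4*x*cos(3*x)/9 + 4*sin(3*x)/27.
Step 1. Rewrite: now ∫(-4*x**2*log(x)) dx + ∫(-2*x**2*cos(3*x)) dx.
Step 2. Integrate ∫(-4*x**2*log(x)) dx by parts with u = log(x), dv = (-4*x**2) dx, so v = -4*x**3/3 [assuming x > 0]: now -4*x**3*log(x)/3 + ∫(4*x**2/3) dx + ∫(-2*x**2*cos(3*x)) dx.
Step 3. Evaluate the standard form: now -4*x**3*log(x)/3 + 4*x**3/9 + ∫(-2*x**2*cos(3*x)) dx.
Step 4. Integrate ∫(-2*x**2*cos(3*x)) dx by parts with u = x**2, dv = (-2*cos(3*x)) dx, so v = -2*sin(3*x)/3: now -4*x**3*log(x)/3 + 4*x**3/9 - 2*x**2*sin(3*x)/3 + ∫(4*x*sin(3*x)/3) dx.
Step 5. Integrate ∫(4*x*sin(3*x)/3) dx by parts with u = x, dv = (4*sin(3*x)/3) dx, so v = -4*cos(3*x)/9: now -4*x**3*log(x)/3 + 4*x**3/9 - 2*x**2*sin(3*x)/3 - 4*x*cos(3*x)/9 + ∫(4*cos(3*x)/9) dx.
Step 6. Evaluate the standard form: now -4*x**3*log(x)/3 + 4*x**3/9 - 2*x**2*sin(3*x)/3 - 4*x*cos(3*x)/9 + 4*sin(3*x)/27.
Answer: -4*x**3*log(x)/3 + 4*x**3/9 - 2*x**2*sin(3*x)/3 - 4*x*cos(3*x)/9 + 4*sin(3*x)/27.


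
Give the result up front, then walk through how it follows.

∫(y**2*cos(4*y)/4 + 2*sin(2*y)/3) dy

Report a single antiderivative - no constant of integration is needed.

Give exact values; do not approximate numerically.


The answer is y**2*sin(4*y)/16 + y*cos(4*y)/32 - sin(4*y)/128 - cos(2*y)/3.
Step 1. Rewrite: now ∫(y**2*cos(4*y)/4) dy + ∫(2*sin(2*y)/3) dy.
Step 2. Integrate ∫(y**2*cos(4*y)/4) dy by parts with u = y**2, dv = (cos(4*y)/4) dy, so v = sin(4*y)/16: now y**2*sin(4*y)/16 + ∫(-y*sin(4*y)/8) dy + ∫(2*sin(2*y)/3) dy.
Step 3. Integrate ∫(-y*sin(4*y)/8) dy by parts with u = y, dv = (-sin(4*y)/8) dy, so v = cos(4*y)/32: now y**2*sin(4*y)/16 + y*cos(4*y)/32 + ∫(2*sin(2*y)/3) dy + ∫(-cos(4*y)/32) dy.
Step 4. Evaluate the standard form: now y**2*sin(4*y)/16 + y*cos(4*y)/32 - sin(4*y)/128 + ∫(2*sin(2*y)/3) dy.
Step 5. Evaluate the standard form: now y**2*sin(4*y)/16 + y*cos(4*y)/32 - sin(4*y)/128 - cos(2*y)/3.
Answer: y**2*sin(4*y)/16 + y*cos(4*y)/32 - sin(4*y)/128 - cos(2*y)/3.


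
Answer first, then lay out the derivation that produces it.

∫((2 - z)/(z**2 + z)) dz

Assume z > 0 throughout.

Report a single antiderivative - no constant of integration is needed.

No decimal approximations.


The answer is 2*log(z) - 3*log(z + 1).
Step 1. Decompose ∫((2 - z)/(z**2 + z)) dz by partial fractions, (2 - z)/(z**2 + z) = -3/(z + 1) + 2/z: now ∫(2/z) dz + ∫(-3/(z + 1)) dz.
Step 2. Evaluate the standard form [assuming z > -1]: now -3*log(z + 1) + ∫(2/z) dz.
Step 3. Evaluate the standard form [assuming z > 0]: now 2*log(z) - 3*log(z + 1).
Answer: 2*log(z) - 3*log(z + 1).


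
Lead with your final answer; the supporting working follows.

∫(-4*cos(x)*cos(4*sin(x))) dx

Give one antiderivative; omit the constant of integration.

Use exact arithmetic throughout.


The answer is -sin(4*sin(x)).
Step 1. Substitute u = sin(x), turning ∫(-4*cos(x)*cos(4*sin(x))) dx into ∫(-4*cos(4*u)) du: now ∫(-4*cos(4*u)) du.
Step 2. Evaluate the standard form: now -sin(4*u).
Step 3. Substitute back u = sin(x): now -sin(4*sin(x)).
Answer: -sin(4*sin(x)).


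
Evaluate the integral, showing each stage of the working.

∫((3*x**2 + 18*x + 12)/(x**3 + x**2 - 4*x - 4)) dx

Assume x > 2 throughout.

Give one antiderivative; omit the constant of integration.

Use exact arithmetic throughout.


Step 1. Decompose ∫((3*x**2 + 18*x + 12)/(x**3 + x**2 - 4*x - 4)) dx by partial fractions, (3*x**2 + 18*x + 12)/(x**3 + x**2 - 4*x - 4) = -3/(x + 2) + 1/(x + 1) + 5/(x - 2): now ∫(5/(x - 2)) dx + ∫(1/(x + 1)) dx + ∫(-3/(x + 2)) dx.
Step 2. Evaluate the standard form [assuming x > 2]: now 5*log(x - 2) + ∫(1/(x + 1)) dx + ∫(-3/(x + 2)) dx.
Step 3. Evaluate the standard form [assuming x > -2]: now 5*log(x - 2) - 3*log(x + 2) + ∫(1/(x + 1)) dx.
Step 4. Evaluate the standard form [assuming x > -1]: now 5*log(x - 2) + log(x + 1) - 3*log(x + 2).
Answer: 5*log(x - 2) + log(x + 1) - 3*log(x + 2).


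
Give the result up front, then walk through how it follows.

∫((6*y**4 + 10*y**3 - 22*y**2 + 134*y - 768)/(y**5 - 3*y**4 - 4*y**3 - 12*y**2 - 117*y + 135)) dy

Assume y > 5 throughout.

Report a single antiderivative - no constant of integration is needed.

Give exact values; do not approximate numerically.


The answer is 4*log(y - 5) + 4*log(y - 1) - 2*log(y + 3) - 2*atan(y/3)/3.
Step 1. Decompose ∫((6*y**4 + 10*y**3 - 22*y**2 + 134*y - 768)/(y**5 - 3*y**4 - 4*y**3 - 12*y**2 - 117*y + 135)) dy by partial fractions, (6*y**4 + 10*y**3 - 22*y**2 + 134*y - 768)/(y**5 - 3*y**4 - 4*y**3 - 12*y**2 - 117*y + 135) = -2/(y**2 + 9) - 2/(y + 3) + 4/(y - 1) + 4/(y - 5): now ∫(4/(y - 5)) dy + ∫(4/(y - 1)) dy + ∫(-2/(y + 3)) dy + ∫(-2/(y**2 + 9)) dy.
Step 2. Evaluate the standard form [assuming y > 1]: now 4*log(y - 1) + ∫(4/(y - 5)) dy + ∫(-2/(y + 3)) dy + ∫(-2/(y**2 + 9)) dy.
Step 3. Evaluate the standard form [assuming y > 5]: now 4*log(y - 5) + 4*log(y - 1) + ∫(-2/(y + 3)) dy + ∫(-2/(y**2 + 9)) dy.
Step 4. Evaluate the standard form [assuming y > -3]: now 4*log(y - 5) + 4*log(y - 1) - 2*log(y + 3) + ∫(-2/(y**2 + 9)) dy.
Step 5. Evaluate the standard form: now 4*log(y - 5) + 4*log(y - 1) - 2*log(y + 3) - 2*atan(y/3)/3.
Answer: 4*log(y - 5) + 4*log(y - 1) - 2*log(y + 3) - 2*atan(y/3)/3.


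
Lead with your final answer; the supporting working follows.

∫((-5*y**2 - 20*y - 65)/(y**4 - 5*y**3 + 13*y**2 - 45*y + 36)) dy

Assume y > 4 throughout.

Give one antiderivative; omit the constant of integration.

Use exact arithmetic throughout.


The answer is -3*log(y - 4) + 3*log(y - 1) + 4*atan(y/3)/3.
Step 1. Decompose ∫((-5*y**2 - 20*y - 65)/(y**4 - 5*y**3 + 13*y**2 - 45*y + 36)) dy by partial fractions, (-5*y**2 - 20*y - 65)/(y**4 - 5*y**3 + 13*y**2 - 45*y + 36) = 4/(y**2 + 9) + 3/(y - 1) - 3/(y - 4): now ∫(-3/(y - 4)) dy + ∫(3/(y - 1)) dy + ∫(4/(y**2 + 9)) dy.
Step 2. Evaluate the standard form [assuming y > 4]: now -3*log(y - 4) + ∫(3/(y - 1)) dy + ∫(4/(y**2 + 9)) dy.
Step 3. Evaluate the standard form [assuming y > 1]: now -3*log(y - 4) + 3*log(y - 1) + ∫(4/(y**2 + 9)) dy.
Step 4. Evaluate the standard form: now -3*log(y - 4) + 3*log(y - 1) + 4*atan(y/3)/3.
Answer: -3*log(y - 4) + 3*log(y - 1) + 4*atan(y/3)/3.


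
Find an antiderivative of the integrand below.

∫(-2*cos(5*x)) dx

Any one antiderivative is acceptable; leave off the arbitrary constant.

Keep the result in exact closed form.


Answer: -2*sin(5*x)/5.


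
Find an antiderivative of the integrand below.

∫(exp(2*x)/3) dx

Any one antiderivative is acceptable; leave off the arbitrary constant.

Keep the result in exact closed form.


Answer: exp(2*x)/6.


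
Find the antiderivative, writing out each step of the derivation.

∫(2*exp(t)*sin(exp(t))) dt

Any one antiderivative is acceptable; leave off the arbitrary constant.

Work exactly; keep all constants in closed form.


Step 1. Substitute u = exp(t), turning ∫(2*exp(t)*sin(exp(t))) dt into ∫(2*sin(u)) du: now ∫(2*sin(u)) du.
Step 2. Evaluate the standard form: now -2*cos(u).
Step 3. Substitute back u = exp(t): now -2*cos(exp(t)).
Answer: -2*cos(exp(t)).


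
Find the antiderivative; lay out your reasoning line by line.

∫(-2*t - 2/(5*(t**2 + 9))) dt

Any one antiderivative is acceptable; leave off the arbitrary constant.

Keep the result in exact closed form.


Step 1. Rewrite: now ∫(-2*t) dt + ∫(-2/(5*(t**2 + 9))) dt.
Step 2. Evaluate the standard form: now -t**2 + ∫(-2/(5*(t**2 + 9))) dt.
Step 3. Evaluate the standard form: now -t**2 - 2*atan(t/3)/15.
Answer: -t**2 - 2*atan(t/3)/15.


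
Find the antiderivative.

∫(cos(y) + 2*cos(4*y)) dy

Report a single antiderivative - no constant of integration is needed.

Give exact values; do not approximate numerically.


Answer: sin(y) + sin(4*y)/2.


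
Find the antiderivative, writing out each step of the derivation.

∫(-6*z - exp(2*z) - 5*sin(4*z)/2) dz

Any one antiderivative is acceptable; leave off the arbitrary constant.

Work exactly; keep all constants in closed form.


Step 1. Rewrite: now ∫(-6*z) dz + ∫(-exp(2*z)) dz + ∫(-5*sin(4*z)/2) dz.
Step 2. Evaluate the standard form: now -3*z**2 + ∫(-exp(2*z)) dz + ∫(-5*sin(4*z)/2) dz.
Step 3. Evaluate the standard form: now -3*z**2 - exp(2*z)/2 + ∫(-5*sin(4*z)/2) dz.
Step 4. Evaluate the standard form: now -3*z**2 - exp(2*z)/2 + 5*cos(4*z)/8.
Answer: -3*z**2 - exp(2*z)/2 + 5*cos(4*z)/8.


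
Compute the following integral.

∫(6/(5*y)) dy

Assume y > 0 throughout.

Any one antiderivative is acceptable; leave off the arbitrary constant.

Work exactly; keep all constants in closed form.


Answer: 6*log(y)/5.


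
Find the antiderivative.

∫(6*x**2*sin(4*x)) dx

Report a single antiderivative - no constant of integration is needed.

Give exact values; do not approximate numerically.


Answer: -3*x**2*cos(4*x)/2 + 3*x*sin(4*x)/4 + 3*cos(4*x)/16.


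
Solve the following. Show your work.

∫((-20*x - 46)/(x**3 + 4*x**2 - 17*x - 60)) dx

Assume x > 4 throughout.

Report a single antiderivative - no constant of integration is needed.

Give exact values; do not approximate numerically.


Step 1. Decompose ∫((-20*x - 46)/(x**3 + 4*x**2 - 17*x - 60)) dx by partial fractions, (-20*x - 46)/(x**3 + 4*x**2 - 17*x - 60) = 3/(x + 5) - 1/(x + 3) - 2/(x - 4): now ∫(-2/(x - 4)) dx + ∫(-1/(x + 3)) dx + ∫(3/(x + 5)) dx.
Step 2. Evaluate the standard form [assuming x > -5]: now 3*log(x + 5) + ∫(-2/(x - 4)) dx + ∫(-1/(x + 3)) dx.
Step 3. Evaluate the standard form [assuming x > -3]: now -log(x + 3) + 3*log(x + 5) + ∫(-2/(x - 4)) dx.
Step 4. Evaluate the standard form [assuming x > 4]: now -2*log(x - 4) - log(x + 3) + 3*log(x + 5).
Answer: -2*log(x - 4) - log(x + 3) + 3*log(x + 5).


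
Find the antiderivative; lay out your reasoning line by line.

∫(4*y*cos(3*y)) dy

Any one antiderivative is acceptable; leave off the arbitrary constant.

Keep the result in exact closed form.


Step 1. Integrate ∫(4*y*cos(3*y)) dy by parts with u = y, dv = (4*cos(3*y)) dy, so v = 4*sin(3*y)/3: now 4*y*sin(3*y)/3 + ∫(-4*sin(3*y)/3) dy.
Step 2. Evaluate the standard form: now 4*y*sin(3*y)/3 + 4*cos(3*y)/9.
Answer: 4*y*sin(3*y)/3 + 4*cos(3*y)/9.


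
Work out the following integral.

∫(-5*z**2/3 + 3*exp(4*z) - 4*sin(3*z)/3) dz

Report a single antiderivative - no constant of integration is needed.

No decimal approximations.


Answer: -5*z**3/9 + 3*exp(4*z)/4 + 4*cos(3*z)/9.


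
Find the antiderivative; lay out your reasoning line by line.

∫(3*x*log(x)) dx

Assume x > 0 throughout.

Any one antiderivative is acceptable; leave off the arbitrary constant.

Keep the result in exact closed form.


Step 1. Integrate ∫(3*x*log(x)) dx by parts with u = log(x), dv = (3*x) dx, so v = 3*x**2/2 [assuming x > 0]: now 3*x**2*log(x)/2 + ∫(-3*x/2) dx.
Step 2. Evaluate the standard form: now 3*x**2*log(x)/2 - 3*x**2/4.
Answer: 3*x**2*log(x)/2 - 3*x**2/4.


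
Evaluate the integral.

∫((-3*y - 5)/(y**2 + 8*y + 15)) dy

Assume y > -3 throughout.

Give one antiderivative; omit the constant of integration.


Answer: 2*log(y + 3) - 5*log(y + 5).


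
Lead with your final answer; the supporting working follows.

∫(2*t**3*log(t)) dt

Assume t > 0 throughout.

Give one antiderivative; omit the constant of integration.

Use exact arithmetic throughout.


The answer is t**4*log(t)/2 - t**4/8.
Step 1. Integrate ∫(2*t**3*log(t)) dt by parts with u = log(t), dv = (2*t**3) dt, so v = t**4/2 [assuming t > 0]: now t**4*log(t)/2 + ∫(-t**3/2) dt.
Step 2. Evaluate the standard form: now t**4*log(t)/2 - t**4/8.
Answer: t**4*log(t)/2 - t**4/8.


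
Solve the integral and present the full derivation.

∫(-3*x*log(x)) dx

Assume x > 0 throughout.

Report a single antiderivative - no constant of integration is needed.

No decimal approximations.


Step 1. Integrate ∫(-3*x*log(x)) dx by parts with u = log(x), dv = (-3*x) dx, so v = -3*x**2/2 [assuming x > 0]: now -3*x**2*log(x)/2 + ∫(3*x/2) dx.
Step 2. Evaluate the standard form: now -3*x**2*log(x)/2 + 3*x**2/4.
Answer: -3*x**2*log(x)/2 + 3*x**2/4.


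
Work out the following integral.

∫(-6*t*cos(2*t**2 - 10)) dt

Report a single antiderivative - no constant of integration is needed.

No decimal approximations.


Answer: -3*sin(2*t**2 - 10)/2.


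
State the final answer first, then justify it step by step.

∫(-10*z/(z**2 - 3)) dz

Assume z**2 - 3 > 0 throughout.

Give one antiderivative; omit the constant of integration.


The answer is -5*log(z**2 - 3).
Step 1. Substitute u = z**2 - 3, turning ∫(-10*z/(z**2 - 3)) dz into ∫(-5/u) du: now ∫(-5/u) du.
Step 2. Evaluate the standard form [assuming u > 0]: now -5*log(u).
Step 3. Substitute back u = z**2 - 3: now -5*log(z**2 - 3).
Answer: -5*log(z**2 - 3).


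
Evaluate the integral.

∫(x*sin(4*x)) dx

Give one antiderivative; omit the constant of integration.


Answer: -x*cos(4*x)/4 + sin(4*x)/16.


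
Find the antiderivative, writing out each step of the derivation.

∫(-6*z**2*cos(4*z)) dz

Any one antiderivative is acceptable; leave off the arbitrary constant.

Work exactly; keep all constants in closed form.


Step 1. Integrate ∫(-6*z**2*cos(4*z)) dz by parts with u = z**2, dv = (-6*cos(4*z)) dz, so v = -3*sin(4*z)/2: now -3*z**2*sin(4*z)/2 + ∫(3*z*sin(4*z)) dz.
Step 2. Integrate ∫(3*z*sin(4*z)) dz by parts with u = z, dv = (3*sin(4*z)) dz, so v = -3*cos(4*z)/4: now -3*z**2*sin(4*z)/2 - 3*z*cos(4*z)/4 + ∫(3*cos(4*z)/4) dz.
Step 3. Evaluate the standard form: now -3*z**2*sin(4*z)/2 - 3*z*cos(4*z)/4 + 3*sin(4*z)/16.
Answer: -3*z**2*sin(4*z)/2 - 3*z*cos(4*z)/4 + 3*sin(4*z)/16.


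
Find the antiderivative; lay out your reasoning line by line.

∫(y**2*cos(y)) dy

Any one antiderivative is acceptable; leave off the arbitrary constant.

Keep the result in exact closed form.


Step 1. Integrate ∫(y**2*cos(y)) dy by parts with u = y**2, dv = (cos(y)) dy, so v = sin(y): now y**2*sin(y) + ∫(-2*y*sin(y)) dy.
Step 2. Integrate ∫(-2*y*sin(y)) dy by parts with u = y, dv = (-2*sin(y)) dy, so v = 2*cos(y): now y**2*sin(y) + 2*y*cos(y) + ∫(-2*cos(y)) dy.
Step 3. Evaluate the standard form: now y**2*sin(y) + 2*y*cos(y) - 2*sin(y).
Answer: y**2*sin(y) + 2*y*cos(y) - 2*sin(y).


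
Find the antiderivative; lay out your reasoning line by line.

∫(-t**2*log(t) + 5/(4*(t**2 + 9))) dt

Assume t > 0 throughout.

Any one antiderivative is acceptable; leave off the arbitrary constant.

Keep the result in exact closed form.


Step 1. Rewrite: now ∫(-t**2*log(t)) dt + ∫(5/(4*(t**2 + 9))) dt.
Step 2. Evaluate the standard form: now 5*atan(t/3)/12 + ∫(-t**2*log(t)) dt.
Step 3. Integrate ∫(-t**2*log(t)) dt by parts with u = log(t), dv = (-t**2) dt, so v = -t**3/3 [assuming t > 0]: now -t**3*log(t)/3 + 5*atan(t/3)/12 + ∫(t**2/3) dt.
Step 4. Evaluate the standard form: now -t**3*log(t)/3 + t**3/9 + 5*atan(t/3)/12.
Answer: -t**3*log(t)/3 + t**3/9 + 5*atan(t/3)/12.


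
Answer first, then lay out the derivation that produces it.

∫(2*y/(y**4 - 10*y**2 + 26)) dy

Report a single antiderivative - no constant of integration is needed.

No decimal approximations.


The answer is atan(y**2 - 5).
Step 1. Substitute u = y**2 - 5, turning ∫(2*y/(y**4 - 10*y**2 + 26)) dy into ∫(1/(u**2 + 1)) du: now ∫(1/(u**2 + 1)) du.
Step 2. Evaluate the standard form: now atan(u).
Step 3. Substitute back u = y**2 - 5: now atan(y**2 - 5).
Answer: atan(y**2 - 5).


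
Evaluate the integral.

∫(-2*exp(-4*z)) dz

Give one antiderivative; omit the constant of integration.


Answer: exp(-4*z)/2.


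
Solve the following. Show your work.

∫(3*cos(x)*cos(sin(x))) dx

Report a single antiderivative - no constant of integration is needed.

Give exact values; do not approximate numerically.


Step 1. Substitute u = sin(x), turning ∫(3*cos(x)*cos(sin(x))) dx into ∫(3*cos(u)) du: now ∫(3*cos(u)) du.
Step 2. Evaluate the standard form: now 3*sin(u).
Step 3. Substitute back u = sin(x): now 3*sin(sin(x)).
Answer: 3*sin(sin(x)).


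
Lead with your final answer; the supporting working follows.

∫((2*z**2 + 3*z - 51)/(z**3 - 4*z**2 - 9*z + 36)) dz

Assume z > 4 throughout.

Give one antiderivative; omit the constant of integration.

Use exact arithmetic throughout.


The answer is -log(z - 4) + 4*log(z - 3) - log(z + 3).
Step 1. Decompose ∫((2*z**2 + 3*z - 51)/(z**3 - 4*z**2 - 9*z + 36)) dz by partial fractions, (2*z**2 + 3*z - 51)/(z**3 - 4*z**2 - 9*z + 36) = -1/(z + 3) + 4/(z - 3) - 1/(z - 4): now ∫(-1/(z - 4)) dz + ∫(4/(z - 3)) dz + ∫(-1/(z + 3)) dz.
Step 2. Evaluate the standard form [assuming z > 4]: now -log(z - 4) + ∫(4/(z - 3)) dz + ∫(-1/(z + 3)) dz.
Step 3. Evaluate the standard form [assuming z > -3]: now -log(z - 4) - log(z + 3) + ∫(4/(z - 3)) dz.
Step 4. Evaluate the standard form [assuming z > 3]: now -log(z - 4) + 4*log(z - 3) - log(z + 3).
Answer: -log(z - 4) + 4*log(z - 3) - log(z + 3).


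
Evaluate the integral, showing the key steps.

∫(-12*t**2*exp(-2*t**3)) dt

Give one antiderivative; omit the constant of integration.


Step 1. Substitute u = t**3, turning ∫(-12*t**2*exp(-2*t**3)) dt into ∫(-4*exp(-2*u)) du: now ∫(-4*exp(-2*u)) du.
Step 2. Evaluate the standard form: now 2*exp(-2*u).
Step 3. Substitute back u = t**3: now 2*exp(-2*t**3).
Answer: 2*exp(-2*t**3).


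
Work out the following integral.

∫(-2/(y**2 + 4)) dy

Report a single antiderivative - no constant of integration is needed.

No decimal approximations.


Answer: -atan(y/2).


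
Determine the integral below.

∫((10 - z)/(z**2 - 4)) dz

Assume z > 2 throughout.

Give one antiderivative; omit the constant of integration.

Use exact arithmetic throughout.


Answer: 2*log(z - 2) - 3*log(z + 2).


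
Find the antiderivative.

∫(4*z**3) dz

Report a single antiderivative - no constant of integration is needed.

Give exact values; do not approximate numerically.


Answer: z**4.


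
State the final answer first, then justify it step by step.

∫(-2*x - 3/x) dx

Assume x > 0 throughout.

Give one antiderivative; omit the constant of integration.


The answer is -x**2 - 3*log(x).
Step 1. Rewrite: now ∫(-3/x) dx + ∫(-2*x) dx.
Step 2. Evaluate the standard form [assuming x > 0]: now -3*log(x) + ∫(-2*x) dx.
Step 3. Evaluate the standard form: now -x**2 - 3*log(x).
Answer: -x**2 - 3*log(x).


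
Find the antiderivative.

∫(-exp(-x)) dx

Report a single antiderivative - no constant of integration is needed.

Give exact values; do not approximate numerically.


Answer: exp(-x).


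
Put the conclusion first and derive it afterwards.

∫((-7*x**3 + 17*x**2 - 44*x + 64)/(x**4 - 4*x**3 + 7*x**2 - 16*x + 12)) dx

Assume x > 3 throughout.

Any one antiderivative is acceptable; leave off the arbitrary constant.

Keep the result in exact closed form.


The answer is -4*log(x - 3) - 3*log(x - 1) + 2*atan(x/2).
Step 1. Decompose ∫((-7*x**3 + 17*x**2 - 44*x + 64)/(x**4 - 4*x**3 + 7*x**2 - 16*x + 12)) dx by partial fractions, (-7*x**3 + 17*x**2 - 44*x + 64)/(x**4 - 4*x**3 + 7*x**2 - 16*x + 12) = 4/(x**2 + 4) - 3/(x - 1) - 4/(x - 3): now ∫(-4/(x - 3)) dx + ∫(-3/(x - 1)) dx + ∫(4/(x**2 + 4)) dx.
Step 2. Evaluate the standard form [assuming x > 1]: now -3*log(x - 1) + ∫(-4/(x - 3)) dx + ∫(4/(x**2 + 4)) dx.
Step 3. Evaluate the standard form [assuming x > 3]: now -4*log(x - 3) - 3*log(x - 1) + ∫(4/(x**2 + 4)) dx.
Step 4. Evaluate the standard form: now -4*log(x - 3) - 3*log(x - 1) + 2*atan(x/2).
Answer: -4*log(x - 3) - 3*log(x - 1) + 2*atan(x/2).


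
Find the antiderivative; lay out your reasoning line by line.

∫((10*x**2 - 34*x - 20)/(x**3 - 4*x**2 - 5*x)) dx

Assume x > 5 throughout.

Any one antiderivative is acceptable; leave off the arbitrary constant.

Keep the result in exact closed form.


Step 1. Decompose ∫((10*x**2 - 34*x - 20)/(x**3 - 4*x**2 - 5*x)) dx by partial fractions, (10*x**2 - 34*x - 20)/(x**3 - 4*x**2 - 5*x) = 4/(x + 1) + 2/(x - 5) + 4/x: now ∫(4/x) dx + ∫(2/(x - 5)) dx + ∫(4/(x + 1)) dx.
Step 2. Evaluate the standard form [assuming x > -1]: now 4*log(x + 1) + ∫(4/x) dx + ∫(2/(x - 5)) dx.
Step 3. Evaluate the standard form [assuming x > 0]: now 4*log(x) + 4*log(x + 1) + ∫(2/(x - 5)) dx.
Step 4. Evaluate the standard form [assuming x > 5]: now 4*log(x) + 2*log(x - 5) + 4*log(x + 1).
Answer: 4*log(x) + 2*log(x - 5) + 4*log(x + 1).


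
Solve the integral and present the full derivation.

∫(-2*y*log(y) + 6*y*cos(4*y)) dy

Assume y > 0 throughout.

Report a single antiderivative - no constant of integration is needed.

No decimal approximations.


Step 1. Rewrite: now ∫(-2*y*log(y)) dy + ∫(6*y*cos(4*y)) dy.
Step 2. Integrate ∫(6*y*cos(4*y)) dy by parts with u = y, dv = (6*cos(4*y)) dy, so v = 3*sin(4*y)/2: now 3*y*sin(4*y)/2 + ∫(-2*y*log(y)) dy + ∫(-3*sin(4*y)/2) dy.
Step 3. Evaluate the standard form: now 3*y*sin(4*y)/2 + 3*cos(4*y)/8 + ∫(-2*y*log(y)) dy.
Step 4. Integrate ∫(-2*y*log(y)) dy by parts with u = log(y), dv = (-2*y) dy, so v = -y**2 [assuming y > 0]: now -y**2*log(y) + 3*y*sin(4*y)/2 + 3*cos(4*y)/8 + ∫(y) dy.
Step 5. Evaluate the standard form: now -y**2*log(y) + y**2/2 + 3*y*sin(4*y)/2 + 3*cos(4*y)/8.
Answer: -y**2*log(y) + y**2/2 + 3*y*sin(4*y)/2 + 3*cos(4*y)/8.


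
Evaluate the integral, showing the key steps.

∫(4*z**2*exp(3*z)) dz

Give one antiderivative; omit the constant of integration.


Step 1. Integrate ∫(4*z**2*exp(3*z)) dz by parts with u = z**2, dv = (4*exp(3*z)) dz, so v = 4*exp(3*z)/3: now 4*z**2*exp(3*z)/3 + ∫(-8*z*exp(3*z)/3) dz.
Step 2. Integrate ∫(-8*z*exp(3*z)/3) dz by parts with u = z, dv = (-8*exp(3*z)/3) dz, so v = -8*exp(3*z)/9: now 4*z**2*exp(3*z)/3 - 8*z*exp(3*z)/9 + ∫(8*exp(3*z)/9) dz.
Step 3. Evaluate the standard form: now 4*z**2*exp(3*z)/3 - 8*z*exp(3*z)/9 + 8*exp(3*z)/27.
Answer: 4*z**2*exp(3*z)/3 - 8*z*exp(3*z)/9 + 8*exp(3*z)/27.


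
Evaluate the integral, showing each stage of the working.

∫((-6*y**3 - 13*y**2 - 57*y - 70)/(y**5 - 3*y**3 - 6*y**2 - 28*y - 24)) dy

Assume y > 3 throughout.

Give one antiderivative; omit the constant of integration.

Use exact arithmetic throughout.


Step 1. Decompose ∫((-6*y**3 - 13*y**2 - 57*y - 70)/(y**5 - 3*y**3 - 6*y**2 - 28*y - 24)) dy by partial fractions, (-6*y**3 - 13*y**2 - 57*y - 70)/(y**5 - 3*y**3 - 6*y**2 - 28*y - 24) = 3/(y**2 + 4) + 1/(y + 2) + 1/(y + 1) - 2/(y - 3): now ∫(-2/(y - 3)) dy + ∫(1/(y + 1)) dy + ∫(1/(y + 2)) dy + ∫(3/(y**2 + 4)) dy.
Step 2. Evaluate the standard form [assuming y > -2]: now log(y + 2) + ∫(-2/(y - 3)) dy + ∫(1/(y + 1)) dy + ∫(3/(y**2 + 4)) dy.
Step 3. Evaluate the standard form [assuming y > -1]: now log(y + 1) + log(y + 2) + ∫(-2/(y - 3)) dy + ∫(3/(y**2 + 4)) dy.
Step 4. Evaluate the standard form [assuming y > 3]: now -2*log(y - 3) + log(y + 1) + log(y + 2) + ∫(3/(y**2 + 4)) dy.
Step 5. Evaluate the standard form: now -2*log(y - 3) + log(y + 1) + log(y + 2) + 3*atan(y/2)/2.
Answer: -2*log(y - 3) + log(y + 1) + log(y + 2) + 3*atan(y/2)/2.


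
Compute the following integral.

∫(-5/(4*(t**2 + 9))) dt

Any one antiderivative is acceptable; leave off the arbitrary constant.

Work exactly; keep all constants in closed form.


Answer: -5*atan(t/3)/12.


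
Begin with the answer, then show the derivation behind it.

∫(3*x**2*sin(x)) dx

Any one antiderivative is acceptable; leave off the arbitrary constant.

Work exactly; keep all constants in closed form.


The answer is -3*x**2*cos(x) + 6*x*sin(x) + 6*cos(x).
Step 1. Integrate ∫(3*x**2*sin(x)) dx by parts with u = x**2, dv = (3*sin(x)) dx, so v = -3*cos(x): now -3*x**2*cos(x) + ∫(6*x*cos(x)) dx.
Step 2. Integrate ∫(6*x*cos(x)) dx by parts with u = x, dv = (6*cos(x)) dx, so v = 6*sin(x): now -3*x**2*cos(x) + 6*x*sin(x) + ∫(-6*sin(x)) dx.
Step 3. Evaluate the standard form: now -3*x**2*cos(x) + 6*x*sin(x) + 6*cos(x).
Answer: -3*x**2*cos(x) + 6*x*sin(x) + 6*cos(x).


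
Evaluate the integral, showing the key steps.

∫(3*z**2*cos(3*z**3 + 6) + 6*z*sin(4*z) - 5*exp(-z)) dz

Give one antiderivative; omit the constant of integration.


Step 1. Rewrite: now ∫(6*z*sin(4*z)) dz + ∫(3*z**2*cos(3*z**3 + 6)) dz + ∫(-5*exp(-z)) dz.
Step 2. Substitute u = z**3 + 2, turning ∫(3*z**2*cos(3*z**3 + 6)) dz into ∫(cos(3*u)) du: now ∫(6*z*sin(4*z)) dz + ∫(-5*exp(-z)) dz + ∫(cos(3*u)) du.
Step 3. Evaluate the standard form: now sin(3*u)/3 + ∫(6*z*sin(4*z)) dz + ∫(-5*exp(-z)) dz.
Step 4. Substitute back u = z**3 + 2: now sin(3*z**3 + 6)/3 + ∫(6*z*sin(4*z)) dz + ∫(-5*exp(-z)) dz.
Step 5. Integrate ∫(6*z*sin(4*z)) dz by parts with u = z, dv = (6*sin(4*z)) dz, so v = -3*cos(4*z)/2: now -3*z*cos(4*z)/2 + sin(3*z**3 + 6)/3 + ∫(-5*exp(-z)) dz + ∫(3*cos(4*z)/2) dz.
Step 6. Evaluate the standard form: now -3*z*cos(4*z)/2 + 3*sin(4*z)/8 + sin(3*z**3 + 6)/3 + ∫(-5*exp(-z)) dz.
Step 7. Evaluate the standard form: now -3*z*cos(4*z)/2 + 3*sin(4*z)/8 + sin(3*z**3 + 6)/3 + 5*exp(-z).
Answer: -3*z*cos(4*z)/2 + 3*sin(4*z)/8 + sin(3*z**3 + 6)/3 + 5*exp(-z).
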